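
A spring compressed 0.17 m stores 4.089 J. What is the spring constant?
PE = ½kx² → k = 2PE/x² = 2×4.089/0.17² = 283.0 N/m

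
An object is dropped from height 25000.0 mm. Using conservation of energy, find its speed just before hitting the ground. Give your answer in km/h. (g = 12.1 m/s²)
mgh = ½mv² → v = √(2gh) = √(2×12.1×25) = 24.6 m/s = 88.55 km/h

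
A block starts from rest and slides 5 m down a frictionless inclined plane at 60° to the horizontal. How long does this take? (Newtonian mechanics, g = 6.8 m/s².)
a = g sin(θ) = 6.8 × sin(60°) = 5.89 m/s²
t = √(2d/a) = √(2 × 5 / 5.89) = 1.3 s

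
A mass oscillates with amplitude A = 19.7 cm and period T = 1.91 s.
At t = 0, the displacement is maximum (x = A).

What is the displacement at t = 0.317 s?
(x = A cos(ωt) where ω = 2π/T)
ω = 2π/T = 2π/1.91 = 3.29 rad/s
x = A cos(ωt) = 19.7×cos(3.29×0.317) = 9.925 cm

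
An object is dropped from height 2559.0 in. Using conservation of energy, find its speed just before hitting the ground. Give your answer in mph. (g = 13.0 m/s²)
mgh = ½mv² → v = √(2gh) = √(2×13.0×65) = 41.11 m/s = 91.96 mph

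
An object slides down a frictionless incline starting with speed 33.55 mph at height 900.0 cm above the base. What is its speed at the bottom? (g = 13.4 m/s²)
½mv₀² + mgh = ½mv² → v = √(v₀² + 2gh) = √(15² + 2×13.4×9) = 21.59 m/s = 48.3 mph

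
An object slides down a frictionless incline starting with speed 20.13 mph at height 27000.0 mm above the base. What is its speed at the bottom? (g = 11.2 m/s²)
½mv₀² + mgh = ½mv² → v = √(v₀² + 2gh) = √(8.999² + 2×11.2×27) = 26.19 m/s = 58.58 mph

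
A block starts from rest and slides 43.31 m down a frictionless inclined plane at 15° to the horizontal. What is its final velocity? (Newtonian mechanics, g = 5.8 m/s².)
a = g sin(θ) = 5.8 × sin(15°) = 1.5 m/s²
v = √(2ad) = √(2 × 1.5 × 43.31) = 11.4 m/s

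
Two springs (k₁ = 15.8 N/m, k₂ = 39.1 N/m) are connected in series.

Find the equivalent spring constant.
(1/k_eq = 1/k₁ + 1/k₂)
1/k_eq = 1/15.8 + 1/39.1 = 0.088867; k_eq = 11.25 N/m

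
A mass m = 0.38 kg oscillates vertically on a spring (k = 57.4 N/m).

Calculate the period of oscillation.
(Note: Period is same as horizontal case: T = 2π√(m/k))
T = 2π√(m/k) = 2π√(0.38/57.4) = 0.5112 s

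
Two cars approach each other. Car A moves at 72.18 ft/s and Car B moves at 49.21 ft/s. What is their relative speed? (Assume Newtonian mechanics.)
v_rel = v_A + v_B = 72.18 + 49.21 = 121.4 ft/s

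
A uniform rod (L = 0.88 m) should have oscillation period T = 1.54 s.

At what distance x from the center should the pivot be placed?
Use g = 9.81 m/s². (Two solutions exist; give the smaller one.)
T = 2π√((L²/12 + x²)/(gx)). Let c = T²g/(4π²) = 0.5893.
x² − cx + L²/12 = 0 → x = (c − √(c² − L²/3))/2 = 0.1454 m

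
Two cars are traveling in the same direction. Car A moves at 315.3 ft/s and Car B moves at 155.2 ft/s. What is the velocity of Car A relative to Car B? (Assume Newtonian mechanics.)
v_rel = v_A - v_B = 315.3 - 155.2 = 160.1 ft/s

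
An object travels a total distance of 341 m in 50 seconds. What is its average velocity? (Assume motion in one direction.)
v_avg = Δd / Δt = 341 / 50 = 6.82 m/s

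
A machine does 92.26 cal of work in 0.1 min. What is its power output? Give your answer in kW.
P = W/t = 386 J / 6 s = 64.34 W = 0.06434 kW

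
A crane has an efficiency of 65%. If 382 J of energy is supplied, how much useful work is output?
W_out = η × W_in = 0.65 × 382 = 248.3 J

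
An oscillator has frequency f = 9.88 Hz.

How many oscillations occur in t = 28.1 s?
n = f×t = 9.88×28.1 = 277.6 oscillations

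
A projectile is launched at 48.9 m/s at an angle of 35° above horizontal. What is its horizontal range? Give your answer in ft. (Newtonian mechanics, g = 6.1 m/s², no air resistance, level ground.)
R = v₀² sin(2θ) / g (with unit conversion) = 1209.0 ft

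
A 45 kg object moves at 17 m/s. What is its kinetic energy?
KE = ½mv² = ½×45×17² = 6502.5 J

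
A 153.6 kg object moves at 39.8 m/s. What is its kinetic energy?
KE = ½mv² = ½×153.6×39.8² = 121654.3 J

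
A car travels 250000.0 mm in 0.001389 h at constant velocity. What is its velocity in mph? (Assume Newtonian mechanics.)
v = d/t (with unit conversion) = 111.8 mph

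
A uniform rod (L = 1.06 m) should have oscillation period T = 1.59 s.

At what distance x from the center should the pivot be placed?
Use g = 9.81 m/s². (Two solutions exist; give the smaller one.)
T = 2π√((L²/12 + x²)/(gx)). Let c = T²g/(4π²) = 0.6282.
x² − cx + L²/12 = 0 → x = (c − √(c² − L²/3))/2 = 0.2432 m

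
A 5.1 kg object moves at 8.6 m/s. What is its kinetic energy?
KE = ½mv² = ½×5.1×8.6² = 188.598 J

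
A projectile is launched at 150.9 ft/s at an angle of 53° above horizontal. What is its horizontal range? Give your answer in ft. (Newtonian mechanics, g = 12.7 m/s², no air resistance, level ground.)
R = v₀² sin(2θ) / g (with unit conversion) = 525.3 ft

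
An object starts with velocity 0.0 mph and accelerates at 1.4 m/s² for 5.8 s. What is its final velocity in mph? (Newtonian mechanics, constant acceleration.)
v = v₀ + at (with unit conversion) = 18.16 mph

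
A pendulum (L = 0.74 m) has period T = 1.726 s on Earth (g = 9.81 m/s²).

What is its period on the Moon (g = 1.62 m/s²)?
T = 2π√(L/g), so T_moon/T_earth = √(g_earth/g_moon)
T_moon = 2π√(0.74/1.62) = 4.247 s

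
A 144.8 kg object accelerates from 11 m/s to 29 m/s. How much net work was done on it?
W_net = ΔKE = ½m(v₂² − v₁²) = ½×144.8×(29² − 11²) = 52128.0 J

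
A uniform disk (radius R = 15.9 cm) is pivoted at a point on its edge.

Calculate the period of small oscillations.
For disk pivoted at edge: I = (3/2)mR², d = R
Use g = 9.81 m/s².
I/m = (3/2)R² = 0.03792 m²; d = R = 0.159 m
T = 2π√((3/2)R²/(gR)) = 2π√(3R/(2g)) = 0.9797 s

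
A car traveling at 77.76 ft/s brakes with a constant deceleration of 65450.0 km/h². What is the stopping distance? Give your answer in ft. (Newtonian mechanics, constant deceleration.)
d = v₀² / (2a) (with unit conversion) = 182.5 ft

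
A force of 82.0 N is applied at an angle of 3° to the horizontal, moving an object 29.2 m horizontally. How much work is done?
W = Fd cosθ = 82.0×29.2×cos(3°) = 2391.1 J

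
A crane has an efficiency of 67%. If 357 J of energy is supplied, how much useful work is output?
W_out = η × W_in = 0.67 × 357 = 239.19 J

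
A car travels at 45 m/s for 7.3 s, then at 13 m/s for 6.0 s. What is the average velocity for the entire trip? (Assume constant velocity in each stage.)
d₁ = v₁t₁ = 45 × 7.3 = 328.5 m
d₂ = v₂t₂ = 13 × 6.0 = 78 m
d_total = 406.5 m, t_total = 13.3 s
v_avg = d_total/t_total = 406.5/13.3 = 30.56 m/s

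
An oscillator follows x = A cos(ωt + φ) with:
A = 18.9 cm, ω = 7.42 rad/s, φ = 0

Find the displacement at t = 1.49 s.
x = A cos(ωt + φ) = 18.9×cos(7.42×1.49 + 0) = 1.138 cm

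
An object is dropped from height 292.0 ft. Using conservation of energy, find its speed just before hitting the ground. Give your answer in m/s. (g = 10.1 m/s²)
mgh = ½mv² → v = √(2gh) = √(2×10.1×89) = 42.4 m/s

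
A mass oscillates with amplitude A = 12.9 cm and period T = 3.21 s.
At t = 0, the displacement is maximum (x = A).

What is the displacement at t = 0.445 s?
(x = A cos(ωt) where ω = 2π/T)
ω = 2π/T = 2π/3.21 = 1.957 rad/s
x = A cos(ωt) = 12.9×cos(1.957×0.445) = 8.308 cm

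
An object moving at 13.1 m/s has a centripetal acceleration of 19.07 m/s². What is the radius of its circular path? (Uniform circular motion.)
r = v²/a_c = 13.1²/19.07 = 9.0 m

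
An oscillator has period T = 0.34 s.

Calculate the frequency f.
f = 1/T = 1/0.34 = 2.941 Hz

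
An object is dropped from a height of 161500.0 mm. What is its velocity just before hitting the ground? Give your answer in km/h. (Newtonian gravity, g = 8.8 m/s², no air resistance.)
v = √(2gh) (with unit conversion) = 191.9 km/h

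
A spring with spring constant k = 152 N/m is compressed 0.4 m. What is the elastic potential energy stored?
PE = ½kx² = ½×152×0.4² = 12.16 J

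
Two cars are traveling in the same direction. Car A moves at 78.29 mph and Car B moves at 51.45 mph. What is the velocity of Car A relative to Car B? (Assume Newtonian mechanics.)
v_rel = v_A - v_B = 78.29 - 51.45 = 26.84 mph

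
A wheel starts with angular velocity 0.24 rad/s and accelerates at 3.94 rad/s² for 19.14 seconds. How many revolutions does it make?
θ = ω₀t + ½αt² = 0.24×19.14 + ½×3.94×19.14² = 726.28 rad
Revolutions = θ/(2π) = 726.28/(2π) = 115.59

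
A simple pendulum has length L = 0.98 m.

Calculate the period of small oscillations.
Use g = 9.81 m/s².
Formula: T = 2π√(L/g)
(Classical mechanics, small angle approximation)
T = 2π√(L/g) = 2π√(0.98/9.81) = 1.986 s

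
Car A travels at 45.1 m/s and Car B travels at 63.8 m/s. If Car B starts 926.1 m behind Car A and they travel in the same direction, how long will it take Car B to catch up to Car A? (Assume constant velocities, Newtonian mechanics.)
Relative speed: v_rel = 63.8 - 45.1 = 18.7 m/s
Time to catch: t = d₀/v_rel = 926.1/18.7 = 49.52 s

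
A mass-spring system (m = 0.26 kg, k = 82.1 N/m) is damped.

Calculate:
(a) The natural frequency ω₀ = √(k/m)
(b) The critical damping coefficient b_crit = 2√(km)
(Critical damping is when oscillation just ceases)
ω₀ = √(k/m) = √(82.1/0.26) = 17.77 rad/s
b_crit = 2√(km) = 2√(82.1×0.26) = 9.24 kg/s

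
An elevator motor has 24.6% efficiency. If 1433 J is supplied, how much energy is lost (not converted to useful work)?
W_out = η × W_in = 0.246×1433 = 352.52 J
W_lost = W_in − W_out = 1433 − 352.52 = 1080.5 J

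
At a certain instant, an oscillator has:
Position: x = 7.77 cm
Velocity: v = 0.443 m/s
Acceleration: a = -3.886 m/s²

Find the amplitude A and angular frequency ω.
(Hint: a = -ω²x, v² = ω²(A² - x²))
a = −ω²x → ω = √(|a|/x) = √(3.886/0.0777) = 7.072 rad/s
v² = ω²(A² − x²) → A = √(x² + v²/ω²) = √(0.0777² + 0.443²/7.072²) = 0.09981 m = 9.981 cm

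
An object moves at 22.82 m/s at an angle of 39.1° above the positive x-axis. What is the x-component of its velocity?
vₓ = v cos(θ) = 22.82 × cos(39.1°) = 17.71 m/s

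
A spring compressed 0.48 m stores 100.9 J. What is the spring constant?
PE = ½kx² → k = 2PE/x² = 2×100.9/0.48² = 875.9 N/m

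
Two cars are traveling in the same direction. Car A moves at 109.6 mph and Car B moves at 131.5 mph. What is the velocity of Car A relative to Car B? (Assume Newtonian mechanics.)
v_rel = v_A - v_B = 109.6 - 131.5 = -21.9 mph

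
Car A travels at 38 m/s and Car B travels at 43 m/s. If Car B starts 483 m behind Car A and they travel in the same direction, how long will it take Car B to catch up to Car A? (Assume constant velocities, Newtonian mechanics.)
Relative speed: v_rel = 43 - 38 = 5 m/s
Time to catch: t = d₀/v_rel = 483/5 = 96.6 s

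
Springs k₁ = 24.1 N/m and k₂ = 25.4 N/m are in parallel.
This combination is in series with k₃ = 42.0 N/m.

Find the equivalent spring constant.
k₁₂ = k₁ + k₂ = 49.5 N/m (parallel)
1/k_eq = 1/k₁₂ + 1/k₃ → k_eq = 22.72 N/m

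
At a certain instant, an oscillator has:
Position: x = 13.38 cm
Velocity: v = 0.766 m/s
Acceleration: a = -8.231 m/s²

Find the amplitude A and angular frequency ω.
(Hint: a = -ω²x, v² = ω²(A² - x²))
a = −ω²x → ω = √(|a|/x) = √(8.231/0.1338) = 7.843 rad/s
v² = ω²(A² − x²) → A = √(x² + v²/ω²) = √(0.1338² + 0.766²/7.843²) = 0.1657 m = 16.57 cm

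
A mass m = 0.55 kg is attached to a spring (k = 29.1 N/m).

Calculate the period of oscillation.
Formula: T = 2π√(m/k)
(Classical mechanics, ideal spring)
T = 2π√(m/k) = 2π√(0.55/29.1) = 0.8638 s; f = 1/T = 1.158 Hz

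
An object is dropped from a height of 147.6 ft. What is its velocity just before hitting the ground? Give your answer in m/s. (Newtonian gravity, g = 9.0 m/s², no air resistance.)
v = √(2gh) (with unit conversion) = 28.46 m/s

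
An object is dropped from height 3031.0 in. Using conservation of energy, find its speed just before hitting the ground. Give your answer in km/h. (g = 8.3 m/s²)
mgh = ½mv² → v = √(2gh) = √(2×8.3×76.99) = 35.75 m/s = 128.7 km/h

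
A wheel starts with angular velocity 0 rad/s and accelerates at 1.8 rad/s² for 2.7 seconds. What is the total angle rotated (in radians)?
θ = ω₀t + ½αt² = 0×2.7 + ½×1.8×2.7² = 6.56 rad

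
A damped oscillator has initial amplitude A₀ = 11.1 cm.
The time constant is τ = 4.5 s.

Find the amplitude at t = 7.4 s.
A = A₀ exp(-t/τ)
A = A₀ exp(−t/τ) = 11.1×exp(−7.4/4.5) = 2.144 cm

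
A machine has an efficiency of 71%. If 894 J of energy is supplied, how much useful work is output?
W_out = η × W_in = 0.71 × 894 = 634.74 J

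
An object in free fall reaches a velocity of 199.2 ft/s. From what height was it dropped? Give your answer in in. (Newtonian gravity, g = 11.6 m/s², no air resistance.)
h = v²/(2g) (with unit conversion) = 6256.0 in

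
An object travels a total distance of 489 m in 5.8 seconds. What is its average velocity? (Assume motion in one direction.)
v_avg = Δd / Δt = 489 / 5.8 = 84.31 m/s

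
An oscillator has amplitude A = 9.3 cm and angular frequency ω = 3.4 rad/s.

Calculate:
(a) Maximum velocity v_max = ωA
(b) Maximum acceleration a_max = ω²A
v_max = ωA = 3.4×0.093 = 0.3162 m/s
a_max = ω²A = 3.4²×0.093 = 1.075 m/s²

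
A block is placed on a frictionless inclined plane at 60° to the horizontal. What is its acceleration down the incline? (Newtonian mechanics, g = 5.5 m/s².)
a = g sin(θ) = 5.5 × sin(60°) = 5.5 × 0.866 = 4.76 m/s²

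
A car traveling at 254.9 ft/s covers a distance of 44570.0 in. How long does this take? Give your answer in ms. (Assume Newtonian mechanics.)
t = d/v (with unit conversion) = 14570.0 ms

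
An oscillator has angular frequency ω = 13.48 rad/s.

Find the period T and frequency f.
T = 2π/ω = 2π/13.48 = 0.4661 s; f = ω/2π = 2.145 Hz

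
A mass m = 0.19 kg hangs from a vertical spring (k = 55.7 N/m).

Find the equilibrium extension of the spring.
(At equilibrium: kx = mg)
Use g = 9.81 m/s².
x_eq = mg/k = 0.19×9.81/55.7 = 0.03346 m = 3.346 cm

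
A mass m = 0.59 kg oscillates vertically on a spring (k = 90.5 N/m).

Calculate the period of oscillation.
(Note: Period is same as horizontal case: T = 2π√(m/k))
T = 2π√(m/k) = 2π√(0.59/90.5) = 0.5073 s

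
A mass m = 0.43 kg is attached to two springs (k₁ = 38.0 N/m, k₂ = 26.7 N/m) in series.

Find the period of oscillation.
k_eq = k₁k₂/(k₁+k₂) = 15.68 N/m
T = 2π√(m/k_eq) = 2π√(0.43/15.68) = 1.04 s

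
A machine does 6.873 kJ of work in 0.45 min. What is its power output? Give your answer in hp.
P = W/t = 6873 J / 27 s = 254.6 W = 0.3414 hp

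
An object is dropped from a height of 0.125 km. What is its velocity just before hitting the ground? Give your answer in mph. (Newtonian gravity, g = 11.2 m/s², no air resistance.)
v = √(2gh) (with unit conversion) = 118.4 mph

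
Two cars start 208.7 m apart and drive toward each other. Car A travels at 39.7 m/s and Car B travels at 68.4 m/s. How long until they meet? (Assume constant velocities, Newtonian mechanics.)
Combined speed: v_combined = 39.7 + 68.4 = 108.1 m/s
Time to meet: t = d/108.1 = 208.7/108.1 = 1.93 s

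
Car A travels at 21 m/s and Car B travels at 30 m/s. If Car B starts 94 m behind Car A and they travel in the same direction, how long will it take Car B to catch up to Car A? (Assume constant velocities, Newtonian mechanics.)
Relative speed: v_rel = 30 - 21 = 9 m/s
Time to catch: t = d₀/v_rel = 94/9 = 10.44 s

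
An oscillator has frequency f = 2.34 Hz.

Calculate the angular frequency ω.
ω = 2πf = 2π×2.34 = 14.7 rad/s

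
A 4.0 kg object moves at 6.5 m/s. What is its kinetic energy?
KE = ½mv² = ½×4.0×6.5² = 84.5 J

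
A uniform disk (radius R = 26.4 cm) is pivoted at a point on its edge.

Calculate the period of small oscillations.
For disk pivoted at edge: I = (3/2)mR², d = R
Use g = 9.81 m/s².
I/m = (3/2)R² = 0.1045 m²; d = R = 0.264 m
T = 2π√((3/2)R²/(gR)) = 2π√(3R/(2g)) = 1.262 s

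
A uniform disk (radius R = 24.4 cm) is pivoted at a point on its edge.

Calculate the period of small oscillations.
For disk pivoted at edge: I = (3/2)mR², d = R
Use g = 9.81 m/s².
I/m = (3/2)R² = 0.0893 m²; d = R = 0.244 m
T = 2π√((3/2)R²/(gR)) = 2π√(3R/(2g)) = 1.214 s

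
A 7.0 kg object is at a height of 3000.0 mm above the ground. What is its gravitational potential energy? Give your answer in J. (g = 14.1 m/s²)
PE = mgh = 7 kg × 14.1 m/s² × 3 m = 296.1 J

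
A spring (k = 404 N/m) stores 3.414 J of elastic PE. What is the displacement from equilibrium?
PE = ½kx² → x = √(2PE/k) = √(2×3.414/404) = 0.13 m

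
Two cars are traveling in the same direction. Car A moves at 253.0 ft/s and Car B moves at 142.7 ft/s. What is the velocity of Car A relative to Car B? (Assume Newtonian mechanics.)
v_rel = v_A - v_B = 253.0 - 142.7 = 110.3 ft/s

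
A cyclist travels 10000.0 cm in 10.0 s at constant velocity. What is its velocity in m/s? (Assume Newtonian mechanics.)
v = d/t (with unit conversion) = 10.0 m/s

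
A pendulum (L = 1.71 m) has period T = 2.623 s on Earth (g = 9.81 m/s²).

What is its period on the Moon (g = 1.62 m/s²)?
T = 2π√(L/g), so T_moon/T_earth = √(g_earth/g_moon)
T_moon = 2π√(1.71/1.62) = 6.455 s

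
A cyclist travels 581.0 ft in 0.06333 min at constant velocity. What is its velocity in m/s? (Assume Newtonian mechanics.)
v = d/t (with unit conversion) = 46.6 m/s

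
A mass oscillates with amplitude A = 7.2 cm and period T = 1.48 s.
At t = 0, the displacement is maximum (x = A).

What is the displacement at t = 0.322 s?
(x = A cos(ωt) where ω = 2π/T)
ω = 2π/T = 2π/1.48 = 4.245 rad/s
x = A cos(ωt) = 7.2×cos(4.245×0.322) = 1.457 cm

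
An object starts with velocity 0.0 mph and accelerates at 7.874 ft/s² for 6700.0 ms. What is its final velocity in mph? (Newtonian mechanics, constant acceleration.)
v = v₀ + at (with unit conversion) = 35.97 mph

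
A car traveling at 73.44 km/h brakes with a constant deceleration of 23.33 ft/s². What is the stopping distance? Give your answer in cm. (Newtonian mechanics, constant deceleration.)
d = v₀² / (2a) (with unit conversion) = 2926.0 cm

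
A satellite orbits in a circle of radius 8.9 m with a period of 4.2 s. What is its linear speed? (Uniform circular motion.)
v = 2πr/T = 2π×8.9/4.2 = 13.31 m/s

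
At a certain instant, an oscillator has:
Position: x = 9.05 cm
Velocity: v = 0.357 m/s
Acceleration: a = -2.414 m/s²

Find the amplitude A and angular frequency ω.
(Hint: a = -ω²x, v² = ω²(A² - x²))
a = −ω²x → ω = √(|a|/x) = √(2.414/0.0905) = 5.165 rad/s
v² = ω²(A² − x²) → A = √(x² + v²/ω²) = √(0.0905² + 0.357²/5.165²) = 0.1139 m = 11.39 cm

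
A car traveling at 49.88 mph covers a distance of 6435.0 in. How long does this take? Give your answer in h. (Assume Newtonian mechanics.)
t = d/v (with unit conversion) = 0.002036 h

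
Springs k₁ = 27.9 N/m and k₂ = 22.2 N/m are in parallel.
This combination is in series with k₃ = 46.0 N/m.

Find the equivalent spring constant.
k₁₂ = k₁ + k₂ = 50.1 N/m (parallel)
1/k_eq = 1/k₁₂ + 1/k₃ → k_eq = 23.98 N/m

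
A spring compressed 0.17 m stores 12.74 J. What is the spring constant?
PE = ½kx² → k = 2PE/x² = 2×12.74/0.17² = 881.7 N/m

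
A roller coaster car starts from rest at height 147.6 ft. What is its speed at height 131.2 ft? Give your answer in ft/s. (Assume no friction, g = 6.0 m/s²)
mgh₁ = ½mv₂² + mgh₂ → v₂ = √(2g(h₁−h₂)) = √(2×6.0×(44.99−39.99)) = 7.745 m/s = 25.41 ft/s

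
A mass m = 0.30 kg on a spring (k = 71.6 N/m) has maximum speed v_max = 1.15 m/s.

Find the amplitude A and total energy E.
½mv²_max = ½kA² → A = v_max√(m/k) = 1.15×√(0.3/71.6) = 0.07444 m = 7.444 cm
E = ½mv²_max = ½×0.3×1.15² = 0.1984 J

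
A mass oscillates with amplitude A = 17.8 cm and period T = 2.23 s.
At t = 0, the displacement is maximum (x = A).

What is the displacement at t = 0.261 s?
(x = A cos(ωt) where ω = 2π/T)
ω = 2π/T = 2π/2.23 = 2.818 rad/s
x = A cos(ωt) = 17.8×cos(2.818×0.261) = 13.2 cm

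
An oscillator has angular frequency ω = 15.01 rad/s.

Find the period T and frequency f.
T = 2π/ω = 2π/15.01 = 0.4186 s; f = ω/2π = 2.389 Hz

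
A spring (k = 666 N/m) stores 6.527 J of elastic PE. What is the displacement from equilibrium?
PE = ½kx² → x = √(2PE/k) = √(2×6.527/666) = 0.14 m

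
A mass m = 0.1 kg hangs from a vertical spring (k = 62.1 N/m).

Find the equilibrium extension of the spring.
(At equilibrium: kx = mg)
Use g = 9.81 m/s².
x_eq = mg/k = 0.1×9.81/62.1 = 0.0158 m = 1.58 cm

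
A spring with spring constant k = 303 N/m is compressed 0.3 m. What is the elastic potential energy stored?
PE = ½kx² = ½×303×0.3² = 13.63 J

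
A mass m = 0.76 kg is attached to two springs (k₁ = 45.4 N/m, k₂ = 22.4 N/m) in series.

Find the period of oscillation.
k_eq = k₁k₂/(k₁+k₂) = 15 N/m
T = 2π√(m/k_eq) = 2π√(0.76/15) = 1.414 s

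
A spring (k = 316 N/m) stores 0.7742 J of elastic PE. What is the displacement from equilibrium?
PE = ½kx² → x = √(2PE/k) = √(2×0.7742/316) = 0.07 m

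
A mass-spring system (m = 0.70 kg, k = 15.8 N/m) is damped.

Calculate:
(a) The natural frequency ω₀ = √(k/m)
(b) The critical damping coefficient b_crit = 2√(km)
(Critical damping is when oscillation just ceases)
ω₀ = √(k/m) = √(15.8/0.7) = 4.751 rad/s
b_crit = 2√(km) = 2√(15.8×0.7) = 6.651 kg/s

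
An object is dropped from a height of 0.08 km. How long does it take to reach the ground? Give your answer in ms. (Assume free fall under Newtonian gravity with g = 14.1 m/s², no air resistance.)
t = √(2h/g) (with unit conversion) = 3369.0 ms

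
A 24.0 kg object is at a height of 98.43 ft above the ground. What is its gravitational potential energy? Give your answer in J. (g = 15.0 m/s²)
PE = mgh = 24 kg × 15.0 m/s² × 30 m = 1.08e+04 J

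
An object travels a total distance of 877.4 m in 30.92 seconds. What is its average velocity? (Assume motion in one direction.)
v_avg = Δd / Δt = 877.4 / 30.92 = 28.38 m/s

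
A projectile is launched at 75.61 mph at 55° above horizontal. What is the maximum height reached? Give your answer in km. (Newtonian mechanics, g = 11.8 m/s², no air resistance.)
H = v₀²sin²(θ)/(2g) (with unit conversion) = 0.03248 km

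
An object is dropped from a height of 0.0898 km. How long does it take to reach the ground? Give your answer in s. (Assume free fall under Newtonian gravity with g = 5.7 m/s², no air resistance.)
t = √(2h/g) (with unit conversion) = 5.613 s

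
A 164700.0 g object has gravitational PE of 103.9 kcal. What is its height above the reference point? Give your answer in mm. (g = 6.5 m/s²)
PE = mgh → h = PE/(mg) = 4.347e+05 J / (164.7 kg × 6.5 m/s²) = 406.1 m = 406100.0 mm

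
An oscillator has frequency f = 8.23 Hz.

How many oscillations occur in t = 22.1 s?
n = f×t = 8.23×22.1 = 181.9 oscillations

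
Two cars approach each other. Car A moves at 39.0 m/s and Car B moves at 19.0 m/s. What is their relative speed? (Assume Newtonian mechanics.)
v_rel = v_A + v_B = 39.0 + 19.0 = 58.0 m/s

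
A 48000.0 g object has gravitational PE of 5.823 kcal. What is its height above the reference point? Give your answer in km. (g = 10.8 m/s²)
PE = mgh → h = PE/(mg) = 2.436e+04 J / (48 kg × 10.8 m/s²) = 47 m = 0.047 km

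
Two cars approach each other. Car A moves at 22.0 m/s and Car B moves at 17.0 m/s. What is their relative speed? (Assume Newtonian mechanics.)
v_rel = v_A + v_B = 22.0 + 17.0 = 39.0 m/s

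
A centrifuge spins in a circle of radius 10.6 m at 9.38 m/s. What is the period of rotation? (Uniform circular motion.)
T = 2πr/v = 2π×10.6/9.38 = 7.1 s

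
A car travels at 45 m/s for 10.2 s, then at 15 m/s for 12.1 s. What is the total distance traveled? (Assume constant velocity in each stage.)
d₁ = v₁t₁ = 45 × 10.2 = 459 m
d₂ = v₂t₂ = 15 × 12.1 = 181.5 m
d_total = 459 + 181.5 = 640.5 m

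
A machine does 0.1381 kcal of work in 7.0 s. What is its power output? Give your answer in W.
P = W/t = 577.8 J / 7 s = 82.54 W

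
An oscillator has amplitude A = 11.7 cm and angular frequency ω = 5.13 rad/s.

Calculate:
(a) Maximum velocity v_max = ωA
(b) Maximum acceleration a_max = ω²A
v_max = ωA = 5.13×0.117 = 0.6002 m/s
a_max = ω²A = 5.13²×0.117 = 3.079 m/s²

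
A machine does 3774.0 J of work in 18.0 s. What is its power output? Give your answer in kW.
P = W/t = 3774 J / 18 s = 209.7 W = 0.2097 kW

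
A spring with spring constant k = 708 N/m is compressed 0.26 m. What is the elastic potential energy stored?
PE = ½kx² = ½×708×0.26² = 23.93 J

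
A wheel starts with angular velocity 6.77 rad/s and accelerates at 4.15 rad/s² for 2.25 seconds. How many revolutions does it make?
θ = ω₀t + ½αt² = 6.77×2.25 + ½×4.15×2.25² = 25.74 rad
Revolutions = θ/(2π) = 25.74/(2π) = 4.1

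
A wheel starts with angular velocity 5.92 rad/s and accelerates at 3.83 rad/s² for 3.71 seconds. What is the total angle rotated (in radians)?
θ = ω₀t + ½αt² = 5.92×3.71 + ½×3.83×3.71² = 48.32 rad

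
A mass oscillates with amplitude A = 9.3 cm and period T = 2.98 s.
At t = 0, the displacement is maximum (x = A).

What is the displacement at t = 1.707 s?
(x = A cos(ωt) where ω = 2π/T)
ω = 2π/T = 2π/2.98 = 2.108 rad/s
x = A cos(ωt) = 9.3×cos(2.108×1.707) = -8.343 cm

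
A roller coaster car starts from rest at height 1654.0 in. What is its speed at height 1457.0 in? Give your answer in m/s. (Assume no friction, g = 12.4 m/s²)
mgh₁ = ½mv₂² + mgh₂ → v₂ = √(2g(h₁−h₂)) = √(2×12.4×(42.01−37.01)) = 11.14 m/s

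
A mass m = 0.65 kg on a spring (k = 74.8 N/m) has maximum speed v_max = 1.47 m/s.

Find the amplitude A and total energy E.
½mv²_max = ½kA² → A = v_max√(m/k) = 1.47×√(0.65/74.8) = 0.137 m = 13.7 cm
E = ½mv²_max = ½×0.65×1.47² = 0.7023 J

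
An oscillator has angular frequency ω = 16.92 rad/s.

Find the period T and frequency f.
T = 2π/ω = 2π/16.92 = 0.3713 s; f = ω/2π = 2.693 Hz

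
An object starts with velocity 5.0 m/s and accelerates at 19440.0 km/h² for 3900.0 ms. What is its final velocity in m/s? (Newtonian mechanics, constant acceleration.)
v = v₀ + at (with unit conversion) = 10.85 m/s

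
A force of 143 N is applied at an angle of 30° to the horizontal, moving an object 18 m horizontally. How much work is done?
W = Fd cosθ = 143×18×cos(30°) = 2229.1 J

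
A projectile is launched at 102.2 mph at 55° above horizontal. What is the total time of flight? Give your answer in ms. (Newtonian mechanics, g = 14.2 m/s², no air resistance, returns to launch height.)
T = 2v₀sin(θ)/g (with unit conversion) = 5271.0 ms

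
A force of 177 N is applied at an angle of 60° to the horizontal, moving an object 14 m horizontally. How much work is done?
W = Fd cosθ = 177×14×cos(60°) = 1239.0 J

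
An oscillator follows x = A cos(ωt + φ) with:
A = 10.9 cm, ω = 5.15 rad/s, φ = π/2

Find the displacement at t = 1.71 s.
x = A cos(ωt + φ) = 10.9×cos(5.15×1.71 + π/2) = -6.318 cm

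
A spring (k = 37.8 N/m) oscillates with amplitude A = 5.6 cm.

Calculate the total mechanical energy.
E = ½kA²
E = ½kA² = ½×37.8×(0.056)² = 0.05927 J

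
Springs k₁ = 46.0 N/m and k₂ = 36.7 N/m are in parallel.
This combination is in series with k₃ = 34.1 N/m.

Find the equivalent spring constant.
k₁₂ = k₁ + k₂ = 82.7 N/m (parallel)
1/k_eq = 1/k₁₂ + 1/k₃ → k_eq = 24.14 N/m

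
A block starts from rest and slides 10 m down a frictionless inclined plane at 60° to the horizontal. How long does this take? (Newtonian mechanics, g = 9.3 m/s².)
a = g sin(θ) = 9.3 × sin(60°) = 8.05 m/s²
t = √(2d/a) = √(2 × 10 / 8.05) = 1.58 s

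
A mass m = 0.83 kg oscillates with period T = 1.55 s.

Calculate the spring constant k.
T = 2π√(m/k) → k = m(2π/T)² = 0.83×(2π/1.55)² = 13.64 N/m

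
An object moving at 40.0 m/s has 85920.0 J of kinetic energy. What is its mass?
KE = ½mv² → m = 2KE/v² = 2×85920.0/40.0² = 107.4 kg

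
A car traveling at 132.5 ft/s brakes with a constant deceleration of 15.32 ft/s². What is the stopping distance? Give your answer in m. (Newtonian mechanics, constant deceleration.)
d = v₀² / (2a) (with unit conversion) = 174.6 m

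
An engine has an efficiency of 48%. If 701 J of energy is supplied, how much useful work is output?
W_out = η × W_in = 0.48 × 701 = 336.48 J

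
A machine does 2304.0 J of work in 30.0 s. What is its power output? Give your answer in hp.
P = W/t = 2304 J / 30 s = 76.8 W = 0.103 hp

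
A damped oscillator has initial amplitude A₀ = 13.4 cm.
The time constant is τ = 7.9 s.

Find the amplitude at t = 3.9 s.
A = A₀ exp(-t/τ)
A = A₀ exp(−t/τ) = 13.4×exp(−3.9/7.9) = 8.179 cm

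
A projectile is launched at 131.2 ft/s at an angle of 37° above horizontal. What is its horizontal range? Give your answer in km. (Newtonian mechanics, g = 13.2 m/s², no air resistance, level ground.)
R = v₀² sin(2θ) / g (with unit conversion) = 0.1165 km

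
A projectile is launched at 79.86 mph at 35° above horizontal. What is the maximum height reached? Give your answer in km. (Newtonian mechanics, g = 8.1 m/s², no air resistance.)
H = v₀²sin²(θ)/(2g) (with unit conversion) = 0.02588 km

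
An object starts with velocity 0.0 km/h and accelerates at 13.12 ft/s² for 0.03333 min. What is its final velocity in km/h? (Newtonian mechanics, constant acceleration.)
v = v₀ + at (with unit conversion) = 28.79 km/h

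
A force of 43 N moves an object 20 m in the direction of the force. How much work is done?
W = Fd = 43×20 = 860.0 J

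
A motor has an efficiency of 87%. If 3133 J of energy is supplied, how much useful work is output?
W_out = η × W_in = 0.87 × 3133 = 2725.7 J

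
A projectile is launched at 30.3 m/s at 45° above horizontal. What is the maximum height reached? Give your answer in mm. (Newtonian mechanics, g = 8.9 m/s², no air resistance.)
H = v₀²sin²(θ)/(2g) (with unit conversion) = 25790.0 mm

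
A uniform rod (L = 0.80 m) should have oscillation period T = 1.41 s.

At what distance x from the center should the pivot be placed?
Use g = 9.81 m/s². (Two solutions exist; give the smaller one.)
T = 2π√((L²/12 + x²)/(gx)). Let c = T²g/(4π²) = 0.494.
x² − cx + L²/12 = 0 → x = (c − √(c² − L²/3))/2 = 0.1594 m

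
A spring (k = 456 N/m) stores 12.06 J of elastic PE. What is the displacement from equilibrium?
PE = ½kx² → x = √(2PE/k) = √(2×12.06/456) = 0.23 m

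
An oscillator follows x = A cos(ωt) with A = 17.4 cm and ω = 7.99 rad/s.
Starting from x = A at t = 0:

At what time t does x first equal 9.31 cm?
cos(ωt) = x/A = 9.31/17.4 = 0.5351
ωt = arccos(0.5351) = 1.006 rad
t = 1.006/7.99 = 0.1259 s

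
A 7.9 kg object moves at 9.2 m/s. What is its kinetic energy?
KE = ½mv² = ½×7.9×9.2² = 334.328 J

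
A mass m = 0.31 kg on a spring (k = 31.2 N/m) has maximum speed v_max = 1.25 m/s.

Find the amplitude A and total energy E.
½mv²_max = ½kA² → A = v_max√(m/k) = 1.25×√(0.31/31.2) = 0.1246 m = 12.46 cm
E = ½mv²_max = ½×0.31×1.25² = 0.2422 J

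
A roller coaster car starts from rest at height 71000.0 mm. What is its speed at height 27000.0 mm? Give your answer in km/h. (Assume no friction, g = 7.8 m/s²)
mgh₁ = ½mv₂² + mgh₂ → v₂ = √(2g(h₁−h₂)) = √(2×7.8×(71−27)) = 26.2 m/s = 94.32 km/h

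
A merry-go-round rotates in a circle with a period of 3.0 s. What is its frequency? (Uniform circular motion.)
f = 1/T = 1/3.0 = 0.3333 Hz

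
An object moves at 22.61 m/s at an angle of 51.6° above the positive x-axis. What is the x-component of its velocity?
vₓ = v cos(θ) = 22.61 × cos(51.6°) = 14.04 m/s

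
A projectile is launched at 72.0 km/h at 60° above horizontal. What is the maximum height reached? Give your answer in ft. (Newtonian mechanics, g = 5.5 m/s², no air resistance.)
H = v₀²sin²(θ)/(2g) (with unit conversion) = 89.48 ft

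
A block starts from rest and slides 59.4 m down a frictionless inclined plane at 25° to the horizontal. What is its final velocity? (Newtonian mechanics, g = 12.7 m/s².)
a = g sin(θ) = 12.7 × sin(25°) = 5.37 m/s²
v = √(2ad) = √(2 × 5.37 × 59.4) = 25.25 m/s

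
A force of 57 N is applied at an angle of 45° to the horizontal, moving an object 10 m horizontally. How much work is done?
W = Fd cosθ = 57×10×cos(45°) = 403.05 J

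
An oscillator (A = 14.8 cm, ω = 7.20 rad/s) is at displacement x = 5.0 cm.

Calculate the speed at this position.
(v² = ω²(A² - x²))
v = ω√(A² − x²) = 7.2×√(0.148² − 0.05²) = 1.003 m/s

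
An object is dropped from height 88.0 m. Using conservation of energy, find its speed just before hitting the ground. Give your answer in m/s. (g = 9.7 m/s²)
mgh = ½mv² → v = √(2gh) = √(2×9.7×88) = 41.32 m/s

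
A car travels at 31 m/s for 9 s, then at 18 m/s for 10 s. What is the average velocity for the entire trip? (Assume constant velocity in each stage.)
d₁ = v₁t₁ = 31 × 9 = 279 m
d₂ = v₂t₂ = 18 × 10 = 180 m
d_total = 459 m, t_total = 19 s
v_avg = d_total/t_total = 459/19 = 24.16 m/s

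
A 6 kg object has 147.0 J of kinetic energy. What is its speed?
KE = ½mv² → v = √(2KE/m) = √(2×147.0/6) = 7.0 m/s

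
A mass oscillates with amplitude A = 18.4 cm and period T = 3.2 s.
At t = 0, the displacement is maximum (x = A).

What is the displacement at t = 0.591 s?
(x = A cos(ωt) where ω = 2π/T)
ω = 2π/T = 2π/3.2 = 1.963 rad/s
x = A cos(ωt) = 18.4×cos(1.963×0.591) = 7.341 cm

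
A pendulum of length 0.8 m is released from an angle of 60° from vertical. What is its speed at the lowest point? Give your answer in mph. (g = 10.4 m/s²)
h = L(1 − cosθ) = 0.8×(1 − cos60°) = 0.4 m
v = √(2gh) = √(2×10.4×0.4) = 2.884 m/s = 6.452 mph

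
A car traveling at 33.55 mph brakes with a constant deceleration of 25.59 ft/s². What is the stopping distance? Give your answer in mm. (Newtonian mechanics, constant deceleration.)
d = v₀² / (2a) (with unit conversion) = 14420.0 mm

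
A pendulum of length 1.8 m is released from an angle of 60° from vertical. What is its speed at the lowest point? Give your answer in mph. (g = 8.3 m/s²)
h = L(1 − cosθ) = 1.8×(1 − cos60°) = 0.9 m
v = √(2gh) = √(2×8.3×0.9) = 3.865 m/s = 8.646 mph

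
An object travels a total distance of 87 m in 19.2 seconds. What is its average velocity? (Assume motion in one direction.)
v_avg = Δd / Δt = 87 / 19.2 = 4.53 m/s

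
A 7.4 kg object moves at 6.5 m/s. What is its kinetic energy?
KE = ½mv² = ½×7.4×6.5² = 156.325 J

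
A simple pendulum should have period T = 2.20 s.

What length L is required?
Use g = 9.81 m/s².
T = 2π√(L/g) → L = g(T/2π)² = 9.81×(2.2/2π)² = 1.203 m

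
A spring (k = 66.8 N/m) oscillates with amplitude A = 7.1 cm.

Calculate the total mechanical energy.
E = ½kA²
E = ½kA² = ½×66.8×(0.071)² = 0.1684 J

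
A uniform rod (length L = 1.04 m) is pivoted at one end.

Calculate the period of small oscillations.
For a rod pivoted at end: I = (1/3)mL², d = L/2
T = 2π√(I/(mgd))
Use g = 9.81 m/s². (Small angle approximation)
I/m = (1/3)L² = 0.3605 m²; d = L/2 = 0.52 m
T = 2π√(I/(mgd)) = 2π√(0.3605/(9.81×0.52)) = 1.67 s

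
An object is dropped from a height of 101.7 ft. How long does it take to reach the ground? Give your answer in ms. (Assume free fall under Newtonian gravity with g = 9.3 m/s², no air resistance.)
t = √(2h/g) (with unit conversion) = 2582.0 ms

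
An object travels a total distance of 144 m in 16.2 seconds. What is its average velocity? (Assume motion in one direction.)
v_avg = Δd / Δt = 144 / 16.2 = 8.89 m/s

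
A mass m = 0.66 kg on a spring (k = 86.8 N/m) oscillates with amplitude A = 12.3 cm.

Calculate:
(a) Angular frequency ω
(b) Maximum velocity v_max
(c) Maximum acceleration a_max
ω = √(k/m) = √(86.8/0.66) = 11.47 rad/s
v_max = ωA = 11.47×0.123 = 1.411 m/s
a_max = ω²A = 11.47²×0.123 = 16.18 m/s²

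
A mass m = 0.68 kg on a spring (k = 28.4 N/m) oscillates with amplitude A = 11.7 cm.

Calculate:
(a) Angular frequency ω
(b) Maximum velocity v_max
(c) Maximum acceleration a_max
ω = √(k/m) = √(28.4/0.68) = 6.463 rad/s
v_max = ωA = 6.463×0.117 = 0.7561 m/s
a_max = ω²A = 6.463²×0.117 = 4.886 m/s²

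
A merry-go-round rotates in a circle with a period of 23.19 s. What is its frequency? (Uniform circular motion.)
f = 1/T = 1/23.19 = 0.0431 Hz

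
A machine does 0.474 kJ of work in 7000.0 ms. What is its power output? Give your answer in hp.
P = W/t = 474 J / 7 s = 67.71 W = 0.09081 hp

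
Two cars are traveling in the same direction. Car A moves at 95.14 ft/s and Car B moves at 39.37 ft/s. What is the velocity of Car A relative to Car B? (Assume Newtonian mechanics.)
v_rel = v_A - v_B = 95.14 - 39.37 = 55.77 ft/s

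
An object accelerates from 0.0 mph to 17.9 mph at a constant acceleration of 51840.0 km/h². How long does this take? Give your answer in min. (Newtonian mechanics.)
t = (v - v₀)/a (with unit conversion) = 0.03334 min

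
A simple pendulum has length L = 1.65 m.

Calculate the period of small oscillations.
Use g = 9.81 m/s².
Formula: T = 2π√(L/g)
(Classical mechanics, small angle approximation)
T = 2π√(L/g) = 2π√(1.65/9.81) = 2.577 s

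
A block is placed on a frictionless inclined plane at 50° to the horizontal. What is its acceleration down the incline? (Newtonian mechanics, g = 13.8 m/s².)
a = g sin(θ) = 13.8 × sin(50°) = 13.8 × 0.766 = 10.57 m/s²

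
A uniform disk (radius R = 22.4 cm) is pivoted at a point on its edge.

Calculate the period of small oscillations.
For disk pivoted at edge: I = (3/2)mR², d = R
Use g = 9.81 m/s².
I/m = (3/2)R² = 0.07526 m²; d = R = 0.224 m
T = 2π√((3/2)R²/(gR)) = 2π√(3R/(2g)) = 1.163 s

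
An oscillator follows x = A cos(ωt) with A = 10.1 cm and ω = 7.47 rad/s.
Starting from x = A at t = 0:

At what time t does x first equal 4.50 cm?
cos(ωt) = x/A = 4.5/10.1 = 0.4455
ωt = arccos(0.4455) = 1.109 rad
t = 1.109/7.47 = 0.1485 s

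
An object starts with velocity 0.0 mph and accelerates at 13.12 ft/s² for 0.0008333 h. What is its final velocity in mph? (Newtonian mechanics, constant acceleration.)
v = v₀ + at (with unit conversion) = 26.84 mph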